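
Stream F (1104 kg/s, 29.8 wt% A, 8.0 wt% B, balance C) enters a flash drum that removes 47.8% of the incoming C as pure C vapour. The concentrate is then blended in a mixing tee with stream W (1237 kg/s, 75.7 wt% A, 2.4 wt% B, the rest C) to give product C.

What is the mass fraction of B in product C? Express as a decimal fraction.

0.0586

Vapour removed = 0.478×0.622×1104 = 328.24 kg/s; concentrate = 775.76 kg/s.
B reaching the mixer = 88.32 (from concentrate) + 1237×0.024 = 118.01 kg/s.
Product flow = 775.76 + 1237 = 2012.8 kg/s; B fraction = 0.0586.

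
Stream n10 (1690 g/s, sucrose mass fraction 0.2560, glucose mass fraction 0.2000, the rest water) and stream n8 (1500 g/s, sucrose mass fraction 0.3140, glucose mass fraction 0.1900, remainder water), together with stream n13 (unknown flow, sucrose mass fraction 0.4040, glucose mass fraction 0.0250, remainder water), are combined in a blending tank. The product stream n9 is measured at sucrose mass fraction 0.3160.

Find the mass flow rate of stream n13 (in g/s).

Let n13 be the unknown flow. Total out = 3190 + n13.
sucrose balance: 903.64 + 0.404·n13 = 0.316·(3190 + n13)
(0.404 − 0.316)·n13 = 0.316×3190 − 903.64 = 104.4
n13 = 104.4 / 0.088 = 1186.4 g/s

1186 g/s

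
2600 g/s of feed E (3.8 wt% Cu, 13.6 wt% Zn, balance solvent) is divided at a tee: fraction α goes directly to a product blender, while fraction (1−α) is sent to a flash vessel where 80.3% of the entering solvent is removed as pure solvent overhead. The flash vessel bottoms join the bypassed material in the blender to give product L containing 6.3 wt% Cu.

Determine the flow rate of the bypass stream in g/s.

All 2600×0.038 = 98.8 g/s of Cu reaches L, so L = 98.8/0.063 = 1568.3 g/s and vapour = 1031.7 g/s.
The evaporator receives (1−α)·2600 of feed at 0.826 solvent and removes 0.803 of that solvent:
0.803×0.826×(1−α)×2600 = 1031.7
(1−α) = 1031.7/1724.5 = 0.5983;  α = 0.4017.
Bypass flow = 0.4017×2600 = 1044.5 g/s.

1044 g/s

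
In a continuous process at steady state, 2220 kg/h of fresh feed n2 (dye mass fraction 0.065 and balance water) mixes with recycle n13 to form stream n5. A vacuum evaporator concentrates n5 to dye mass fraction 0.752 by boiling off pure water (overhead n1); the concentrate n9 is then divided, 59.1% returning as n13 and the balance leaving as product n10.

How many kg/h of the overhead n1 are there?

2028 kg/h

Overall dye balance (none leaves overhead): dye in fresh feed = dye in product, i.e. 2220×0.065 = (1−0.591)·n9·0.752.
n9 = 144.3/(0.752×0.409) = 469.16 kg/h.
Recycle n13 = 0.591×469.16 = 277.28 kg/h.
Combined feed n5 = 2220 + 277.28 = 2497.3 kg/h.
Overhead n1 = n5 − n9 = 2497.3 − 469.16 = 2028.1 kg/h.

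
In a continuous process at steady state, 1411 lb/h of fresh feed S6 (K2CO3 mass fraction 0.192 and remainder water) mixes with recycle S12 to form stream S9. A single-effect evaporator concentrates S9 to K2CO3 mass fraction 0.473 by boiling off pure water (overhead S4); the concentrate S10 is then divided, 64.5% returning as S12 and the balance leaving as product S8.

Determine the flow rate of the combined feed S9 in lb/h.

Overall K2CO3 balance (none leaves overhead): K2CO3 in fresh feed = K2CO3 in product, i.e. 1411×0.192 = (1−0.645)·S10·0.473.
S10 = 270.91/(0.473×0.355) = 1613.4 lb/h.
Recycle S12 = 0.645×1613.4 = 1040.6 lb/h.
Combined feed S9 = 1411 + 1040.6 = 2451.6 lb/h.

2452 lb/h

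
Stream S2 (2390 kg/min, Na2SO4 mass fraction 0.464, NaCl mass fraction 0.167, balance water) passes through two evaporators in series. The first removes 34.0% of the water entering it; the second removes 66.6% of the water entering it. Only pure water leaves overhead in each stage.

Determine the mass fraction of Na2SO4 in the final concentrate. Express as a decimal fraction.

0.651

water in feed = 2390×0.369 = 881.91 kg/min.
After stage 1: water left = (1−0.340)×881.91 = 582.06; stream total = 2090.2 kg/min.
After stage 2: water left = (1−0.666)×582.06 = 194.41; final concentrate = 1702.5 kg/min.
Na2SO4 fraction = 1109/1702.5 = 0.651.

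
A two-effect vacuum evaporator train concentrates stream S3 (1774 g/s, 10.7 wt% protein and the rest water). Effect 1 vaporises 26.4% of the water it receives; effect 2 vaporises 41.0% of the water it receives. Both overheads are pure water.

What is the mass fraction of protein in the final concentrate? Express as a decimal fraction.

water in feed = 1774×0.893 = 1584.2 g/s.
After stage 1: water left = (1−0.264)×1584.2 = 1166; stream total = 1355.8 g/s.
After stage 2: water left = (1−0.410)×1166 = 687.92; final concentrate = 877.73 g/s.
protein fraction = 189.82/877.73 = 0.216.

0.216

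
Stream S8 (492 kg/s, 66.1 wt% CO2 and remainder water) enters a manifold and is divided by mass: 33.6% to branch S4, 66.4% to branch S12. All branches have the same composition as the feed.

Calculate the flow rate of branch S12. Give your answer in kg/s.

Branch S12 flow = 0.664×492 = 326.69 kg/s.

326.7 kg/s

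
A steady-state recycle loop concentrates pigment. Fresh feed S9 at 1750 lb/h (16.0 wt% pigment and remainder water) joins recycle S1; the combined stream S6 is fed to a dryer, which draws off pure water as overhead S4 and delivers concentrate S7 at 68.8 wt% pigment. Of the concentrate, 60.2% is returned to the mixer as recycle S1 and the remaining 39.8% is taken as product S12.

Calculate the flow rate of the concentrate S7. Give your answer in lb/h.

Overall pigment balance (none leaves overhead): pigment in fresh feed = pigment in product, i.e. 1750×0.160 = (1−0.602)·S7·0.688.
S7 = 280/(0.688×0.398) = 1022.6 lb/h.

1023 lb/h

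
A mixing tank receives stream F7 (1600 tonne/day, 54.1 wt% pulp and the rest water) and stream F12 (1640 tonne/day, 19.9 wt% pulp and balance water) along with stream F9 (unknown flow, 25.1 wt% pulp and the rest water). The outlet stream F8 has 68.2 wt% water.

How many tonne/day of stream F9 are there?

2413 tonne/day

Let F9 be the unknown flow. Total out = 3240 + F9.
water balance: 2048 + 0.749·F9 = 0.682·(3240 + F9)
(0.749 − 0.682)·F9 = 0.682×3240 − 2048 = 161.64
F9 = 161.64 / 0.067 = 2412.5 tonne/day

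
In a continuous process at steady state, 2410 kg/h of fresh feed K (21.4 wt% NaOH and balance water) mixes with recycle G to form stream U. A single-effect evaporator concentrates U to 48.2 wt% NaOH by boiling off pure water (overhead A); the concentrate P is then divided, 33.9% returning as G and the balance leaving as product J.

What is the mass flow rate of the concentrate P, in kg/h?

Overall NaOH balance (none leaves overhead): NaOH in fresh feed = NaOH in product, i.e. 2410×0.214 = (1−0.339)·P·0.482.
P = 515.74/(0.482×0.661) = 1618.8 kg/h.

1619 kg/h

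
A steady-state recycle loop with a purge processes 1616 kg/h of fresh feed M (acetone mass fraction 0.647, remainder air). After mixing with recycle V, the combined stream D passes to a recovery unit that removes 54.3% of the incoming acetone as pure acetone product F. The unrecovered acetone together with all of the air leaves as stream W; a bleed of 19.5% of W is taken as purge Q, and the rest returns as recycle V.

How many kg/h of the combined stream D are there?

4579 kg/h

air enters only via M and leaves only via the purge: 1616×0.353 = 0.195×(air in W), and the recovery unit passes all air, so air in D = air in W = 2925.4 kg/h.
acetone in D: m_A = 1616×0.647 + (1−0.195)·(1−0.543)·m_A, so m_A = 1045.6/0.6321 = 1654.1 kg/h.
D = 1654.1 + 2925.4 = 4579.4 kg/h.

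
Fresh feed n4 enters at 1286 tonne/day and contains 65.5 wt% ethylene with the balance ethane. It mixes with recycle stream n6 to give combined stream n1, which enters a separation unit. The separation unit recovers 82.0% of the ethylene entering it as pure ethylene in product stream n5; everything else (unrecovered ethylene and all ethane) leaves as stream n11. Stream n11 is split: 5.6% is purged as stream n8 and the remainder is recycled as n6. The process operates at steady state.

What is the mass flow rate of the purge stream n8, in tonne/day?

453.9 tonne/day

ethane enters only via n4 and leaves only via the purge: 1286×0.345 = 0.056×(ethane in n11), and the separation unit passes all ethane, so ethane in n1 = ethane in n11 = 7922.7 tonne/day.
ethylene in n1: m_A = 1286×0.655 + (1−0.056)·(1−0.820)·m_A, so m_A = 842.33/0.8301 = 1014.8 tonne/day.
n11 = (1−0.820)×1014.8 + 7922.7 = 8105.3 tonne/day.
Purge n8 = 0.056×8105.3 = 453.9 tonne/day.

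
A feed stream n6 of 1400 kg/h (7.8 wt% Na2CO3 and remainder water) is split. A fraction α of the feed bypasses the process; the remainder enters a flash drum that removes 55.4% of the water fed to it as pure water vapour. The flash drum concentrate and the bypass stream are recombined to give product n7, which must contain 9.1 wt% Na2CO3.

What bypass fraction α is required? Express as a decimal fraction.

All 1400×0.078 = 109.2 kg/h of Na2CO3 reaches n7, so n7 = 109.2/0.091 = 1200 kg/h and vapour = 200 kg/h.
The evaporator receives (1−α)·1400 of feed at 0.922 water and removes 0.554 of that water:
0.554×0.922×(1−α)×1400 = 200
(1−α) = 200/715.1 = 0.2797;  α = 0.7203.

0.720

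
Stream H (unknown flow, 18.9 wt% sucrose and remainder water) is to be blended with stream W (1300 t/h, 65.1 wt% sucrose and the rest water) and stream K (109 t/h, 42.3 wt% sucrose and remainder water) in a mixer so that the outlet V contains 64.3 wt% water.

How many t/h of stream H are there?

Let H be the unknown flow. Total out = 1409 + H.
water balance: 516.59 + 0.811·H = 0.643·(1409 + H)
(0.811 − 0.643)·H = 0.643×1409 − 516.59 = 389.39
H = 389.39 / 0.168 = 2317.8 t/h

2318 t/h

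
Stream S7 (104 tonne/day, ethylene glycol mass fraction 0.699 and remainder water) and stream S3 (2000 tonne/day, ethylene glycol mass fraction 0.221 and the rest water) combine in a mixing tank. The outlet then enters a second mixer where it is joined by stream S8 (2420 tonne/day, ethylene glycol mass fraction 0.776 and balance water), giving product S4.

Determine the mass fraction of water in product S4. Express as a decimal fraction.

0.471

Overall, product flow = 4524 tonne/day.
water in = 104×0.301 + 2000×0.779 + 2420×0.224 = 2131.4 tonne/day.
water fraction in S4 = 0.471.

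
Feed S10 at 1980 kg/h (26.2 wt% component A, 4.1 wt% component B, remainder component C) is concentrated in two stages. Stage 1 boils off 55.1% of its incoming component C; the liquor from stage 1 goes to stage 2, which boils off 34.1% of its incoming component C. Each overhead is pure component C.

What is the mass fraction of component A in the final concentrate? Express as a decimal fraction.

0.514

component C in feed = 1980×0.697 = 1380.1 kg/h.
After stage 1: component C left = (1−0.551)×1380.1 = 619.65; stream total = 1219.6 kg/h.
After stage 2: component C left = (1−0.341)×619.65 = 408.35; final concentrate = 1008.3 kg/h.
component A fraction = 518.76/1008.3 = 0.514.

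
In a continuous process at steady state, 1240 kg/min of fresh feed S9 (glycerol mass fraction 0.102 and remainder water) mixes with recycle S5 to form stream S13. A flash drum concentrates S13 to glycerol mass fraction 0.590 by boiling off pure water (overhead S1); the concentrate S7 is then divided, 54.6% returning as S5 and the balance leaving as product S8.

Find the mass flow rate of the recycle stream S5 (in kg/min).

Overall glycerol balance (none leaves overhead): glycerol in fresh feed = glycerol in product, i.e. 1240×0.102 = (1−0.546)·S7·0.590.
S7 = 126.48/(0.590×0.454) = 472.19 kg/min.
Recycle S5 = 0.546×472.19 = 257.81 kg/min.

257.8 kg/min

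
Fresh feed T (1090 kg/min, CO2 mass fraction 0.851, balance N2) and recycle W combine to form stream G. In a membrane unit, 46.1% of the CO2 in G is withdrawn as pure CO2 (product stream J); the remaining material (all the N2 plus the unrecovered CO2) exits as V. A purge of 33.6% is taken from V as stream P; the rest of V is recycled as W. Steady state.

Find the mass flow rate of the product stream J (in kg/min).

CO2 in G: m_A = 1090×0.851 + (1−0.336)·(1−0.461)·m_A, so m_A = 927.59/0.6421 = 1444.6 kg/min.
Product J = 0.461×1444.6 = 665.97 kg/min.

666 kg/min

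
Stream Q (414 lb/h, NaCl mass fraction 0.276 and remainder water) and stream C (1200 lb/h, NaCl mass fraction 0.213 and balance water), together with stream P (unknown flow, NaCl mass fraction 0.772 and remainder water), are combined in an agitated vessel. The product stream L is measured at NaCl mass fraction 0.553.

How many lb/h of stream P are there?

Let P be the unknown flow. Total out = 1614 + P.
NaCl balance: 369.86 + 0.772·P = 0.553·(1614 + P)
(0.772 − 0.553)·P = 0.553×1614 − 369.86 = 522.68
P = 522.68 / 0.219 = 2386.7 lb/h

2387 lb/h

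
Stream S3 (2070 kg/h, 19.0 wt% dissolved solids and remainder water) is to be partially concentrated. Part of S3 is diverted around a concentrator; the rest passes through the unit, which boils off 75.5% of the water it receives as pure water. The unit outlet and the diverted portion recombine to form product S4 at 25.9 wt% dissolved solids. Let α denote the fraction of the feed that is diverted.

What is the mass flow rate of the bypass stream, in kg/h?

All 2070×0.190 = 393.3 kg/h of dissolved solids reaches S4, so S4 = 393.3/0.259 = 1518.5 kg/h and vapour = 551.47 kg/h.
The evaporator receives (1−α)·2070 of feed at 0.810 water and removes 0.755 of that water:
0.755×0.810×(1−α)×2070 = 551.47
(1−α) = 551.47/1265.9 = 0.4356;  α = 0.5644.
Bypass flow = 0.5644×2070 = 1168.2 kg/h.

1168 kg/h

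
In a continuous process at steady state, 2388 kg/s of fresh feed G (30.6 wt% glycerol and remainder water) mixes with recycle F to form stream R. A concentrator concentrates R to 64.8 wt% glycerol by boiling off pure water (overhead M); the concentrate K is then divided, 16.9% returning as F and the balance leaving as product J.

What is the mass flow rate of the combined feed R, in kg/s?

Overall glycerol balance (none leaves overhead): glycerol in fresh feed = glycerol in product, i.e. 2388×0.306 = (1−0.169)·K·0.648.
K = 730.73/(0.648×0.831) = 1357 kg/s.
Recycle F = 0.169×1357 = 229.33 kg/s.
Combined feed R = 2388 + 229.33 = 2617.3 kg/s.

2617 kg/s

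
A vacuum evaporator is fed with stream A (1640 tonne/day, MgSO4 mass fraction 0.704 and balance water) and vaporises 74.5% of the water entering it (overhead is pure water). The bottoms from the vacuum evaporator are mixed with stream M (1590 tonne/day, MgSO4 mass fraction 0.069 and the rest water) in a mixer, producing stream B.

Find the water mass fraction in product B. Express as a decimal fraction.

0.559

Vapour removed = 0.745×0.296×1640 = 361.65 tonne/day; concentrate = 1278.3 tonne/day.
water reaching the mixer = 123.79 (from concentrate) + 1590×0.931 = 1604.1 tonne/day.
Product flow = 1278.3 + 1590 = 2868.3 tonne/day; water fraction = 0.559.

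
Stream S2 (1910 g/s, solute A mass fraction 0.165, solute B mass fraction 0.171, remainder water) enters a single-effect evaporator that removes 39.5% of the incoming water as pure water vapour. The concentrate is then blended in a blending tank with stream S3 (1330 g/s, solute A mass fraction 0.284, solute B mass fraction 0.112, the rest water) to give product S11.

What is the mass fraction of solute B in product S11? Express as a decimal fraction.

0.174

Vapour removed = 0.395×0.664×1910 = 500.95 g/s; concentrate = 1409 g/s.
solute B reaching the mixer = 326.61 (from concentrate) + 1330×0.112 = 475.57 g/s.
Product flow = 1409 + 1330 = 2739 g/s; solute B fraction = 0.174.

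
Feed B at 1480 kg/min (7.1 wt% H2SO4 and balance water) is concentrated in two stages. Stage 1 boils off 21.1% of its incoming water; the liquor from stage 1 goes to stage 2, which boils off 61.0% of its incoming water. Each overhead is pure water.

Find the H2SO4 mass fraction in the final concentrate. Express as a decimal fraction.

0.199

water in feed = 1480×0.929 = 1374.9 kg/min.
After stage 1: water left = (1−0.211)×1374.9 = 1084.8; stream total = 1189.9 kg/min.
After stage 2: water left = (1−0.610)×1084.8 = 423.08; final concentrate = 528.16 kg/min.
H2SO4 fraction = 105.08/528.16 = 0.199.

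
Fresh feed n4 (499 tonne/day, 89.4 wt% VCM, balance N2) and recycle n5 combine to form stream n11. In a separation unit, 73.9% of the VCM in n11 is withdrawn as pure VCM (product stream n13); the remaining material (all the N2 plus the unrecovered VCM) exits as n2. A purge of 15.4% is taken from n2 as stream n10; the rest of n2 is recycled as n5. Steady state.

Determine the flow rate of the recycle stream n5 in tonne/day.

417 tonne/day

N2 enters only via n4 and leaves only via the purge: 499×0.106 = 0.154×(N2 in n2), and the separation unit passes all N2, so N2 in n11 = N2 in n2 = 343.47 tonne/day.
VCM in n11: m_A = 499×0.894 + (1−0.154)·(1−0.739)·m_A, so m_A = 446.11/0.7792 = 572.52 tonne/day.
n2 = (1−0.739)×572.52 + 343.47 = 492.9 tonne/day.
Recycle n5 = (1−0.154)×492.9 = 416.99 tonne/day.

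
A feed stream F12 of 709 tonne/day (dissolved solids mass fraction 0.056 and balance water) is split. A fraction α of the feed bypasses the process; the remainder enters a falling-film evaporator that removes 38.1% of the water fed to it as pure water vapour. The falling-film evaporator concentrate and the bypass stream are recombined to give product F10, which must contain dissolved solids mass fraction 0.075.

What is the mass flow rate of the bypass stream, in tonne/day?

All 709×0.056 = 39.704 tonne/day of dissolved solids reaches F10, so F10 = 39.704/0.075 = 529.39 tonne/day and vapour = 179.61 tonne/day.
The evaporator receives (1−α)·709 of feed at 0.944 water and removes 0.381 of that water:
0.381×0.944×(1−α)×709 = 179.61
(1−α) = 179.61/255 = 0.7044;  α = 0.2956.
Bypass flow = 0.2956×709 = 209.61 tonne/day.

209.6 tonne/day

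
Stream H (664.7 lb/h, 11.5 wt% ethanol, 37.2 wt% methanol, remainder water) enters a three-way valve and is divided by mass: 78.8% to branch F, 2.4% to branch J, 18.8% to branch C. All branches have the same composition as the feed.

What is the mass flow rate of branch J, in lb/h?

Branch J flow = 0.024×664.7 = 15.953 lb/h.

15.95 lb/h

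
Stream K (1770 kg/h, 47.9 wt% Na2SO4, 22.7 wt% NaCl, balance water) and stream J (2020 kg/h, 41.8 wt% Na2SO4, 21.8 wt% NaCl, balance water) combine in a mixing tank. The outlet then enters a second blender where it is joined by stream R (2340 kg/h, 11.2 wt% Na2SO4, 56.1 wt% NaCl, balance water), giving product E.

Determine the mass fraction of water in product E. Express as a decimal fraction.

0.330

Overall, product flow = 6130 kg/h.
water in = 1770×0.294 + 2020×0.364 + 2340×0.327 = 2020.8 kg/h.
water fraction in E = 0.330.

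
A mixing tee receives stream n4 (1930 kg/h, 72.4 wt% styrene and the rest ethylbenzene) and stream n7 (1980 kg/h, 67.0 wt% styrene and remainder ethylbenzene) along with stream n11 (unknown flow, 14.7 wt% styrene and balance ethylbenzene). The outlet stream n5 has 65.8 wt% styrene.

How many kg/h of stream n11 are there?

295.8 kg/h

Let n11 be the unknown flow. Total out = 3910 + n11.
styrene balance: 2723.9 + 0.147·n11 = 0.658·(3910 + n11)
(0.147 − 0.658)·n11 = 0.658×3910 − 2723.9 = -151.14
n11 = -151.14 / -0.511 = 295.77 kg/h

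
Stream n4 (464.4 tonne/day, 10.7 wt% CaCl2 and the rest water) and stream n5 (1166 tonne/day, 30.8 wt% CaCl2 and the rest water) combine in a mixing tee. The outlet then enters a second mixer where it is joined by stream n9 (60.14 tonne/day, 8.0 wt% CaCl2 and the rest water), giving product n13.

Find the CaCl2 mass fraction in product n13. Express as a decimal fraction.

Overall, product flow = 1690.5 tonne/day.
CaCl2 in = 464.4×0.107 + 1166×0.308 + 60.14×0.080 = 413.63 tonne/day.
CaCl2 fraction in n13 = 0.245.

0.245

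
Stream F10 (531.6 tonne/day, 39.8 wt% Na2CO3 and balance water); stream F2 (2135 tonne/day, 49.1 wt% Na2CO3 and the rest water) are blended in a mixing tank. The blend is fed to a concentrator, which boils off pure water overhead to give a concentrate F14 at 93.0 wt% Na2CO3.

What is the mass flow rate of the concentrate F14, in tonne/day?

1355 tonne/day

Na2CO3 entering = 531.6×0.398 + 2135×0.491 = 1259.9 tonne/day.
All Na2CO3 reports to F14, so F14 = 1259.9/0.930 = 1354.7 tonne/day.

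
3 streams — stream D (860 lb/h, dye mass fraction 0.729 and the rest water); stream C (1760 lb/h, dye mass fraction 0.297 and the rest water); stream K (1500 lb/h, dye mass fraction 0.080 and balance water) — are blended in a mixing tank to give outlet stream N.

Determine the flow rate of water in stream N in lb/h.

2850 lb/h

water out = water in = 860×0.271 + 1760×0.703 + 1500×0.920 = 2850.3 lb/h.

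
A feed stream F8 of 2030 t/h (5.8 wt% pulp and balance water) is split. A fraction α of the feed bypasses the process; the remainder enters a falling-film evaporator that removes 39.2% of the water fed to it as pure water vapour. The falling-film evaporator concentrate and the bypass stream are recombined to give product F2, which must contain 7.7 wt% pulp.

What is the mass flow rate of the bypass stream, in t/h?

673.5 t/h

All 2030×0.058 = 117.74 t/h of pulp reaches F2, so F2 = 117.74/0.077 = 1529.1 t/h and vapour = 500.91 t/h.
The evaporator receives (1−α)·2030 of feed at 0.942 water and removes 0.392 of that water:
0.392×0.942×(1−α)×2030 = 500.91
(1−α) = 500.91/749.61 = 0.6682;  α = 0.3318.
Bypass flow = 0.3318×2030 = 673.49 t/h.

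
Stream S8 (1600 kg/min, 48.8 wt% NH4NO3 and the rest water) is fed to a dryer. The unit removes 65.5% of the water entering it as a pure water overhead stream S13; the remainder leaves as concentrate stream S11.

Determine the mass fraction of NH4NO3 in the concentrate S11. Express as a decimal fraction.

NH4NO3 is not removed: 1600×0.488 = 780.8 kg/min of NH4NO3 enters S11.
water entering = 1600×0.512 = 819.2 kg/min; overhead removed = 0.655×819.2 = 536.58 kg/min.
Concentrate = 1600 − 536.58 = 1063.4 kg/min.
Mass fraction = 780.8/1063.4 = 0.734.

0.734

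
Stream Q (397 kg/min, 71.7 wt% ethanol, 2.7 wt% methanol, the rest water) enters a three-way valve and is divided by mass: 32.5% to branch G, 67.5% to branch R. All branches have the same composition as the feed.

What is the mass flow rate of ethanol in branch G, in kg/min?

92.51 kg/min

Branch G total = 0.325×397 = 129.03 kg/min.
ethanol in G = 0.717×129.03 = 92.511 kg/min.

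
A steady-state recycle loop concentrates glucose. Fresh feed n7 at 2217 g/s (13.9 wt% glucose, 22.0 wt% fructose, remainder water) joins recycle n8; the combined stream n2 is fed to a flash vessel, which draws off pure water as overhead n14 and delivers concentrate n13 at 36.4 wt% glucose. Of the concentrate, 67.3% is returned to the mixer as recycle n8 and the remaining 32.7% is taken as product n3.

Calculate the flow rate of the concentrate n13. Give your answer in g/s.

2589 g/s

Overall glucose balance (none leaves overhead): glucose in fresh feed = glucose in product, i.e. 2217×0.139 = (1−0.673)·n13·0.364.
n13 = 308.16/(0.364×0.327) = 2589 g/s.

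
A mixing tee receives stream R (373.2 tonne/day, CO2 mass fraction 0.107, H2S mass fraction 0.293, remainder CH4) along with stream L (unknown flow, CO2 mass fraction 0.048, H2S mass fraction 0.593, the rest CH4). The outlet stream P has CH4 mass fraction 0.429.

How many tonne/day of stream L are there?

Let L be the unknown flow. Total out = 373.2 + L.
CH4 balance: 223.92 + 0.359·L = 0.429·(373.2 + L)
(0.359 − 0.429)·L = 0.429×373.2 − 223.92 = -63.817
L = -63.817 / -0.070 = 911.67 tonne/day

911.7 tonne/day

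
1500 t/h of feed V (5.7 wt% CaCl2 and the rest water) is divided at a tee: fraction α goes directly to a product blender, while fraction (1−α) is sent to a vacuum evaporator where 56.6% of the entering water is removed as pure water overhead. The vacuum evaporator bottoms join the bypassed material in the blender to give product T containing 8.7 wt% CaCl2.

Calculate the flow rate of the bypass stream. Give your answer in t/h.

All 1500×0.057 = 85.5 t/h of CaCl2 reaches T, so T = 85.5/0.087 = 982.76 t/h and vapour = 517.24 t/h.
The evaporator receives (1−α)·1500 of feed at 0.943 water and removes 0.566 of that water:
0.566×0.943×(1−α)×1500 = 517.24
(1−α) = 517.24/800.61 = 0.6461;  α = 0.3539.
Bypass flow = 0.3539×1500 = 530.91 t/h.

530.9 t/h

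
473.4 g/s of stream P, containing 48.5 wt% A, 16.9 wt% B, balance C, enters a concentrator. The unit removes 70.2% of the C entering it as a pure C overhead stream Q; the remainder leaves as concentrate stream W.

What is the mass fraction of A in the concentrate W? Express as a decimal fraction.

0.6406

A is not removed: 473.4×0.485 = 229.6 g/s of A enters W.
C entering = 473.4×0.346 = 163.8 g/s; overhead removed = 0.702×163.8 = 114.99 g/s.
Concentrate = 473.4 − 114.99 = 358.41 g/s.
Mass fraction = 229.6/358.41 = 0.6406.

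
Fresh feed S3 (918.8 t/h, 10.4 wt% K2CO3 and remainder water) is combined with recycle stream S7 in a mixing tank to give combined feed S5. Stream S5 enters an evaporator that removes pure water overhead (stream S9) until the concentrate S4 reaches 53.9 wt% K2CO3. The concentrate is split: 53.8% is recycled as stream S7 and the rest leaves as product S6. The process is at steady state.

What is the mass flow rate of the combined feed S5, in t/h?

Overall K2CO3 balance (none leaves overhead): K2CO3 in fresh feed = K2CO3 in product, i.e. 918.8×0.104 = (1−0.538)·S4·0.539.
S4 = 95.555/(0.539×0.462) = 383.73 t/h.
Recycle S7 = 0.538×383.73 = 206.45 t/h.
Combined feed S5 = 918.8 + 206.45 = 1125.2 t/h.

1125 t/h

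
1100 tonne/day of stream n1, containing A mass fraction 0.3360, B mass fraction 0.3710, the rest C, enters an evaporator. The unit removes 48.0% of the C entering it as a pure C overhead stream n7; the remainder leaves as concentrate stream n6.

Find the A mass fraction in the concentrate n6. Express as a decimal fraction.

A is not removed: 1100×0.336 = 369.6 tonne/day of A enters n6.
C entering = 1100×0.293 = 322.3 tonne/day; overhead removed = 0.480×322.3 = 154.7 tonne/day.
Concentrate = 1100 − 154.7 = 945.3 tonne/day.
Mass fraction = 369.6/945.3 = 0.3910.

0.3910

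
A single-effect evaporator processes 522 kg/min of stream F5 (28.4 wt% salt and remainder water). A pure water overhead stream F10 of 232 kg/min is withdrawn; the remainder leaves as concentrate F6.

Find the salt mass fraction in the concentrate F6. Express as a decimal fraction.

salt is not removed: 522×0.284 = 148.25 kg/min of salt enters F6.
Concentrate = 522 − 232 = 290 kg/min.
Mass fraction = 148.25/290 = 0.511.

0.511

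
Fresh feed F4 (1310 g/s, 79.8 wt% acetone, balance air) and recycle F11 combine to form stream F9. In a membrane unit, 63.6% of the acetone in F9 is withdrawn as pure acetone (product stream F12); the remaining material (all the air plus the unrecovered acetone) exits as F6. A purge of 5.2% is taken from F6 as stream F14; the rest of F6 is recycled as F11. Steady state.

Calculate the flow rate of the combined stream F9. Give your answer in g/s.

air enters only via F4 and leaves only via the purge: 1310×0.202 = 0.052×(air in F6), and the membrane unit passes all air, so air in F9 = air in F6 = 5088.8 g/s.
acetone in F9: m_A = 1310×0.798 + (1−0.052)·(1−0.636)·m_A, so m_A = 1045.4/0.6549 = 1596.2 g/s.
F9 = 1596.2 + 5088.8 = 6685 g/s.

6685 g/s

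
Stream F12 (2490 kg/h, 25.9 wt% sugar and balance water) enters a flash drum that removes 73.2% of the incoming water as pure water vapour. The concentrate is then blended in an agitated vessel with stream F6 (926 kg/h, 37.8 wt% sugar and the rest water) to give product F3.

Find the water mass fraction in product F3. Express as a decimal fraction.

Vapour removed = 0.732×0.741×2490 = 1350.6 kg/h; concentrate = 1139.4 kg/h.
water reaching the mixer = 494.48 (from concentrate) + 926×0.622 = 1070.5 kg/h.
Product flow = 1139.4 + 926 = 2065.4 kg/h; water fraction = 0.5183.

0.5183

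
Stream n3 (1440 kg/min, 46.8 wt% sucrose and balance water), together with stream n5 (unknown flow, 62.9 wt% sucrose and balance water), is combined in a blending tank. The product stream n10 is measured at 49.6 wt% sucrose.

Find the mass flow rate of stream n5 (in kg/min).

303.2 kg/min

Let n5 be the unknown flow. Total out = 1440 + n5.
sucrose balance: 673.92 + 0.629·n5 = 0.496·(1440 + n5)
(0.629 − 0.496)·n5 = 0.496×1440 − 673.92 = 40.32
n5 = 40.32 / 0.133 = 303.16 kg/min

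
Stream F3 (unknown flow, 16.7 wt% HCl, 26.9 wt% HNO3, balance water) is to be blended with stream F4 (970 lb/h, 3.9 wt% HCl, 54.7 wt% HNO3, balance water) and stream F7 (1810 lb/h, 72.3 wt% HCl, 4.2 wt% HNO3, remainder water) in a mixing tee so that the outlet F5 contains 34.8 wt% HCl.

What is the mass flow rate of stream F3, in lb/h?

Let F3 be the unknown flow. Total out = 2780 + F3.
HCl balance: 1346.5 + 0.167·F3 = 0.348·(2780 + F3)
(0.167 − 0.348)·F3 = 0.348×2780 − 1346.5 = -379.02
F3 = -379.02 / -0.181 = 2094 lb/h

2094 lb/h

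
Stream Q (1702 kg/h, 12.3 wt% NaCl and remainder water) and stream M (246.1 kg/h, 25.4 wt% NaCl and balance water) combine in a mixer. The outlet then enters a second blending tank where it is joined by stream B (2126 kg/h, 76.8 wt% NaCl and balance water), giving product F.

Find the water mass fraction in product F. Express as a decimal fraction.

Overall, product flow = 4074.1 kg/h.
water in = 1702×0.877 + 246.1×0.746 + 2126×0.232 = 2169.5 kg/h.
water fraction in F = 0.533.

0.533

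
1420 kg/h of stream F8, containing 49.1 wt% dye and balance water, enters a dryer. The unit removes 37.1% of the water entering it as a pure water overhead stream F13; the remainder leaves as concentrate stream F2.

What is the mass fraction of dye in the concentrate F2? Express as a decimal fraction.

dye is not removed: 1420×0.491 = 697.22 kg/h of dye enters F2.
water entering = 1420×0.509 = 722.78 kg/h; overhead removed = 0.371×722.78 = 268.15 kg/h.
Concentrate = 1420 − 268.15 = 1151.8 kg/h.
Mass fraction = 697.22/1151.8 = 0.605.

0.605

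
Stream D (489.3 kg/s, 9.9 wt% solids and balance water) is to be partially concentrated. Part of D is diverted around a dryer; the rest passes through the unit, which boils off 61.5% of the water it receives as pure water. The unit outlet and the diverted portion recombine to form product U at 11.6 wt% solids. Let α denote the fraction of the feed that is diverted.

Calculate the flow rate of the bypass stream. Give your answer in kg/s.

All 489.3×0.099 = 48.441 kg/s of solids reaches U, so U = 48.441/0.116 = 417.59 kg/s and vapour = 71.708 kg/s.
The evaporator receives (1−α)·489.3 of feed at 0.901 water and removes 0.615 of that water:
0.615×0.901×(1−α)×489.3 = 71.708
(1−α) = 71.708/271.13 = 0.2645;  α = 0.7355.
Bypass flow = 0.7355×489.3 = 359.89 kg/s.

359.9 kg/s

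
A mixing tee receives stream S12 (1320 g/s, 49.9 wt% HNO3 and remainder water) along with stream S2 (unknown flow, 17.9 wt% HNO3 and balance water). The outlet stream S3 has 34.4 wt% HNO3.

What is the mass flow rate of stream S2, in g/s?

Let S2 be the unknown flow. Total out = 1320 + S2.
HNO3 balance: 658.68 + 0.179·S2 = 0.344·(1320 + S2)
(0.179 − 0.344)·S2 = 0.344×1320 − 658.68 = -204.6
S2 = -204.6 / -0.165 = 1240 g/s

1240 g/s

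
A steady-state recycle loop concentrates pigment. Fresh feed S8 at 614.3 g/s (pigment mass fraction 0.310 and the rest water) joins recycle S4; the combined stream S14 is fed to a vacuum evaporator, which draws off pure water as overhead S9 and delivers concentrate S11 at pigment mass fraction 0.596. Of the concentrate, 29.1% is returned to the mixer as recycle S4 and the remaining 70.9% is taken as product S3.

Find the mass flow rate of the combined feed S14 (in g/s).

Overall pigment balance (none leaves overhead): pigment in fresh feed = pigment in product, i.e. 614.3×0.310 = (1−0.291)·S11·0.596.
S11 = 190.43/(0.596×0.709) = 450.66 g/s.
Recycle S4 = 0.291×450.66 = 131.14 g/s.
Combined feed S14 = 614.3 + 131.14 = 745.44 g/s.

745.4 g/s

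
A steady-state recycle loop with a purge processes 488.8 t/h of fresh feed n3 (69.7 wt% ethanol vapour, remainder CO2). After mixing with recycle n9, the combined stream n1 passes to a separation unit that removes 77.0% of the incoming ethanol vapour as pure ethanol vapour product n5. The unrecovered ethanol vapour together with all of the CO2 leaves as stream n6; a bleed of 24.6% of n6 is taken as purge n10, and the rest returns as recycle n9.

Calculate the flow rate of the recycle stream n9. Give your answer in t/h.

525.4 t/h

CO2 enters only via n3 and leaves only via the purge: 488.8×0.303 = 0.246×(CO2 in n6), and the separation unit passes all CO2, so CO2 in n1 = CO2 in n6 = 602.06 t/h.
ethanol vapour in n1: m_A = 488.8×0.697 + (1−0.246)·(1−0.770)·m_A, so m_A = 340.69/0.8266 = 412.17 t/h.
n6 = (1−0.770)×412.17 + 602.06 = 696.86 t/h.
Recycle n9 = (1−0.246)×696.86 = 525.43 t/h.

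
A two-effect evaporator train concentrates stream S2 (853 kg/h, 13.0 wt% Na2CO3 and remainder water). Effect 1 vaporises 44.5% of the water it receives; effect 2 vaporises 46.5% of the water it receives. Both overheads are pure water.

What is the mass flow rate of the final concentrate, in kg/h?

331.2 kg/h

water in feed = 853×0.870 = 742.11 kg/h.
After stage 1: water left = (1−0.445)×742.11 = 411.87; stream total = 522.76 kg/h.
After stage 2: water left = (1−0.465)×411.87 = 220.35; final concentrate = 331.24 kg/h.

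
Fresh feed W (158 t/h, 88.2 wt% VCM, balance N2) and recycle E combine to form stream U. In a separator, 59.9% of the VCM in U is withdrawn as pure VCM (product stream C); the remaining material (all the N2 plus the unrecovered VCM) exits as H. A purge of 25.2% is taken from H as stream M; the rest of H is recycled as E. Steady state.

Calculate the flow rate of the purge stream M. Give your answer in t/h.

N2 enters only via W and leaves only via the purge: 158×0.118 = 0.252×(N2 in H), and the separator passes all N2, so N2 in U = N2 in H = 73.984 t/h.
VCM in U: m_A = 158×0.882 + (1−0.252)·(1−0.599)·m_A, so m_A = 139.36/0.7001 = 199.07 t/h.
H = (1−0.599)×199.07 + 73.984 = 153.81 t/h.
Purge M = 0.252×153.81 = 38.76 t/h.

38.76 t/h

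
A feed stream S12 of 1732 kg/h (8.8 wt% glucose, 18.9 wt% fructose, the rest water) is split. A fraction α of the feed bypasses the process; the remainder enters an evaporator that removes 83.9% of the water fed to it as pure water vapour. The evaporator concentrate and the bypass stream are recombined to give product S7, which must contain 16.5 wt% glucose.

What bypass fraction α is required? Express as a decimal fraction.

All 1732×0.088 = 152.42 kg/h of glucose reaches S7, so S7 = 152.42/0.165 = 923.73 kg/h and vapour = 808.27 kg/h.
The evaporator receives (1−α)·1732 of feed at 0.723 water and removes 0.839 of that water:
0.839×0.723×(1−α)×1732 = 808.27
(1−α) = 808.27/1050.6 = 0.7693;  α = 0.2307.

0.231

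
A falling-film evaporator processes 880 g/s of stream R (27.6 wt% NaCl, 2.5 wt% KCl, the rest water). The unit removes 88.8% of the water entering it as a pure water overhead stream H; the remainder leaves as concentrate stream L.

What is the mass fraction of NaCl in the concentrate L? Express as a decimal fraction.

NaCl is not removed: 880×0.276 = 242.88 g/s of NaCl enters L.
water entering = 880×0.699 = 615.12 g/s; overhead removed = 0.888×615.12 = 546.23 g/s.
Concentrate = 880 − 546.23 = 333.77 g/s.
Mass fraction = 242.88/333.77 = 0.728.

0.728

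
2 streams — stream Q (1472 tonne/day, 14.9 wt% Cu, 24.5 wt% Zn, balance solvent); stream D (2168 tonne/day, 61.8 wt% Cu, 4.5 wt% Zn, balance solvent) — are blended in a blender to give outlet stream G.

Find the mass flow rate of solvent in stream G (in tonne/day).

solvent out = solvent in = 1472×0.606 + 2168×0.337 = 1622.6 tonne/day.

1623 tonne/day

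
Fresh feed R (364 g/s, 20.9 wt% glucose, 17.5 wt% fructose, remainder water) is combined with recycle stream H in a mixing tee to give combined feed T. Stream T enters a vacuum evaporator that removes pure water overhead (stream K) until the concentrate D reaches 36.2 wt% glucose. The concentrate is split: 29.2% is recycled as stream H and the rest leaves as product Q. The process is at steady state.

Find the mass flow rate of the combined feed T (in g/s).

Overall glucose balance (none leaves overhead): glucose in fresh feed = glucose in product, i.e. 364×0.209 = (1−0.292)·D·0.362.
D = 76.076/(0.362×0.708) = 296.83 g/s.
Recycle H = 0.292×296.83 = 86.674 g/s.
Combined feed T = 364 + 86.674 = 450.67 g/s.

450.7 g/s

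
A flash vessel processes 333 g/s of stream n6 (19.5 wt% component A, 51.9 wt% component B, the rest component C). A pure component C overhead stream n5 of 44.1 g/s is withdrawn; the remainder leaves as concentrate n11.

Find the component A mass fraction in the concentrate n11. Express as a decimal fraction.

0.2248

component A is not removed: 333×0.195 = 64.935 g/s of component A enters n11.
Concentrate = 333 − 44.1 = 288.9 g/s.
Mass fraction = 64.935/288.9 = 0.2248.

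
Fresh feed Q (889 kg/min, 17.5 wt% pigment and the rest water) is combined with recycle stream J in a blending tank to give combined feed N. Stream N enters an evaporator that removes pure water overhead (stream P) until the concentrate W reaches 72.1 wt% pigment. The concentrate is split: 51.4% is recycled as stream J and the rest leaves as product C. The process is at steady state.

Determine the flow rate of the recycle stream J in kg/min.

Overall pigment balance (none leaves overhead): pigment in fresh feed = pigment in product, i.e. 889×0.175 = (1−0.514)·W·0.721.
W = 155.57/(0.721×0.486) = 443.98 kg/min.
Recycle J = 0.514×443.98 = 228.21 kg/min.

228.2 kg/min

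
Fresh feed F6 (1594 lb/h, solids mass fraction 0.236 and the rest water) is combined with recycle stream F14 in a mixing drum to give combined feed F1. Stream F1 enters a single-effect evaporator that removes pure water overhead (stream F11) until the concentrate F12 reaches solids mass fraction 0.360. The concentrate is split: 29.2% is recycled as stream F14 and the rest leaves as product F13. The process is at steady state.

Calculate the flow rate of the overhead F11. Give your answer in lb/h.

549 lb/h

Overall solids balance (none leaves overhead): solids in fresh feed = solids in product, i.e. 1594×0.236 = (1−0.292)·F12·0.360.
F12 = 376.18/(0.360×0.708) = 1475.9 lb/h.
Recycle F14 = 0.292×1475.9 = 430.97 lb/h.
Combined feed F1 = 1594 + 430.97 = 2025 lb/h.
Overhead F11 = F1 − F12 = 2025 − 1475.9 = 549.04 lb/h.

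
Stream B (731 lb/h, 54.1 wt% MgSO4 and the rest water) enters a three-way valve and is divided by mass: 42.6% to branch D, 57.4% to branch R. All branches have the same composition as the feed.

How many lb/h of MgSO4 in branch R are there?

227 lb/h

Branch R total = 0.574×731 = 419.59 lb/h.
MgSO4 in R = 0.541×419.59 = 227 lb/h.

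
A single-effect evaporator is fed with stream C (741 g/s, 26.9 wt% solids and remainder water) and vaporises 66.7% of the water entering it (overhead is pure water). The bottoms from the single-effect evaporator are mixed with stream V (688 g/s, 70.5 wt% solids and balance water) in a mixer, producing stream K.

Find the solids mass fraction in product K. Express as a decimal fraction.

Vapour removed = 0.667×0.731×741 = 361.29 g/s; concentrate = 379.71 g/s.
solids reaching the mixer = 199.33 (from concentrate) + 688×0.705 = 684.37 g/s.
Product flow = 379.71 + 688 = 1067.7 g/s; solids fraction = 0.6410.

0.6410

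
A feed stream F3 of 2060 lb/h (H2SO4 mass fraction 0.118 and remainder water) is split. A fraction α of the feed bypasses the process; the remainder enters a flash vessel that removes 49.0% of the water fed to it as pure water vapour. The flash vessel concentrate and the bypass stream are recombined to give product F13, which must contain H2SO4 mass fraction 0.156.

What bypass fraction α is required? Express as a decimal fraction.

0.436

All 2060×0.118 = 243.08 lb/h of H2SO4 reaches F13, so F13 = 243.08/0.156 = 1558.2 lb/h and vapour = 501.79 lb/h.
The evaporator receives (1−α)·2060 of feed at 0.882 water and removes 0.490 of that water:
0.490×0.882×(1−α)×2060 = 501.79
(1−α) = 501.79/890.29 = 0.5636;  α = 0.4364.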